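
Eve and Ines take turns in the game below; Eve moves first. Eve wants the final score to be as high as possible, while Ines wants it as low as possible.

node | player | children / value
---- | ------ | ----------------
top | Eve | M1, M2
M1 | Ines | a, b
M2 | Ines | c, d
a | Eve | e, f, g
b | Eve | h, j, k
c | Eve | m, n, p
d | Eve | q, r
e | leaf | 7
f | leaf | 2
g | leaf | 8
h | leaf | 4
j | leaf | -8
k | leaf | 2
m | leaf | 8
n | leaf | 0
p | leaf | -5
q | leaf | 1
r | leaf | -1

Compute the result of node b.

4

b (Eve): max(4, -8, 2) = 4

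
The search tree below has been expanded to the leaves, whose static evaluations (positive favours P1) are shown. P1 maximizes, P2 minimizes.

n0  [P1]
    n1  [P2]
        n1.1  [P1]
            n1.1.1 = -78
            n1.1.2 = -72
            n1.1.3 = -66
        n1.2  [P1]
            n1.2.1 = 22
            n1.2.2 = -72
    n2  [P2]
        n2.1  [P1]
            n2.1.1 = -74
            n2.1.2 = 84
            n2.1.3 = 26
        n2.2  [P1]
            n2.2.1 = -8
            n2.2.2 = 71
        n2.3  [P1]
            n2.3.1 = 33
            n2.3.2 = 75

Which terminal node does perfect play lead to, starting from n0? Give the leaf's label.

n2.2.2

n1.1 (P1): max(-78, -72, -66) = -66
n1.2 (P1): max(22, -72) = 22
n1 (P2): min(-66, 22) = -66
n2.1 (P1): max(-74, 84, 26) = 84
n2.2 (P1): max(-8, 71) = 71
n2.3 (P1): max(33, 75) = 75
n2 (P2): min(84, 71, 75) = 71
n0 (P1): max(-66, 71) = 71
At n0, P1 picks n2 (highest: 71).
At n2, P2 picks n2.2 (lowest: 71).
At n2.2, P1 picks n2.2.2 (highest: 71).
Terminal value 71.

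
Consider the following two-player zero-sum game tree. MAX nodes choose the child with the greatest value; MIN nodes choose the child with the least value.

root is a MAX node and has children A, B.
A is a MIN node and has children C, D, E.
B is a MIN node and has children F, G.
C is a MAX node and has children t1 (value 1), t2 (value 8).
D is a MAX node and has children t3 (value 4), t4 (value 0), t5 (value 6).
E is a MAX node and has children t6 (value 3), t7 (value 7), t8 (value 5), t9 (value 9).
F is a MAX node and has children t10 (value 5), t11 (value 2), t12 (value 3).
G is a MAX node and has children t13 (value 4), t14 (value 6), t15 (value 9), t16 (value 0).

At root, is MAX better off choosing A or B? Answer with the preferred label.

A

C (MAX): max(1, 8) = 8
D (MAX): max(4, 0, 6) = 6
E (MAX): max(3, 7, 5, 9) = 9
A (MIN): min(8, 6, 9) = 6
F (MAX): max(5, 2, 3) = 5
G (MAX): max(4, 6, 9, 0) = 9
B (MIN): min(5, 9) = 5
MAX prefers the higher value; A=6, B=5. A is better since 6 > 5.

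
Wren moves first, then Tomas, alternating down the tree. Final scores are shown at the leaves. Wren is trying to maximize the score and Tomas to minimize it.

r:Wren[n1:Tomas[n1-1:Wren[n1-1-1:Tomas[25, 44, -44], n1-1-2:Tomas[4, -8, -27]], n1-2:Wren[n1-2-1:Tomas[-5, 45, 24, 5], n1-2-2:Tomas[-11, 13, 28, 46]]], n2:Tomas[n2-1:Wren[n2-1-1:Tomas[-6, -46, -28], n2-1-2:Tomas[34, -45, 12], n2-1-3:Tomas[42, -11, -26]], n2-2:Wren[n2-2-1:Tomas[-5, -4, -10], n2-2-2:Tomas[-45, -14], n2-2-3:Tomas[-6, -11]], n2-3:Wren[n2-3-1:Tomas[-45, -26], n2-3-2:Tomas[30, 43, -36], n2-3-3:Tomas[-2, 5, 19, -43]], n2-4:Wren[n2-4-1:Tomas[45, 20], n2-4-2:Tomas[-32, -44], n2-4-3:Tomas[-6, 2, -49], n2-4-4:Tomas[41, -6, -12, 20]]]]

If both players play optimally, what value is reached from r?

n1-1-1 (Tomas): min(25, 44, -44) = -44
n1-1-2 (Tomas): min(4, -8, -27) = -27
n1-1 (Wren): max(-44, -27) = -27
n1-2-1 (Tomas): min(-5, 45, 24, 5) = -5
n1-2-2 (Tomas): min(-11, 13, 28, 46) = -11
n1-2 (Wren): max(-5, -11) = -5
n1 (Tomas): min(-27, -5) = -27
n2-1-1 (Tomas): min(-6, -46, -28) = -46
n2-1-2 (Tomas): min(34, -45, 12) = -45
n2-1-3 (Tomas): min(42, -11, -26) = -26
n2-1 (Wren): max(-46, -45, -26) = -26
n2-2-1 (Tomas): min(-5, -4, -10) = -10
n2-2-2 (Tomas): min(-45, -14) = -45
n2-2-3 (Tomas): min(-6, -11) = -11
n2-2 (Wren): max(-10, -45, -11) = -10
n2-3-1 (Tomas): min(-45, -26) = -45
n2-3-2 (Tomas): min(30, 43, -36) = -36
n2-3-3 (Tomas): min(-2, 5, 19, -43) = -43
n2-3 (Wren): max(-45, -36, -43) = -36
n2-4-1 (Tomas): min(45, 20) = 20
n2-4-2 (Tomas): min(-32, -44) = -44
n2-4-3 (Tomas): min(-6, 2, -49) = -49
n2-4-4 (Tomas): min(41, -6, -12, 20) = -12
n2-4 (Wren): max(20, -44, -49, -12) = 20
n2 (Tomas): min(-26, -10, -36, 20) = -36
r (Wren): max(-27, -36) = -27

-27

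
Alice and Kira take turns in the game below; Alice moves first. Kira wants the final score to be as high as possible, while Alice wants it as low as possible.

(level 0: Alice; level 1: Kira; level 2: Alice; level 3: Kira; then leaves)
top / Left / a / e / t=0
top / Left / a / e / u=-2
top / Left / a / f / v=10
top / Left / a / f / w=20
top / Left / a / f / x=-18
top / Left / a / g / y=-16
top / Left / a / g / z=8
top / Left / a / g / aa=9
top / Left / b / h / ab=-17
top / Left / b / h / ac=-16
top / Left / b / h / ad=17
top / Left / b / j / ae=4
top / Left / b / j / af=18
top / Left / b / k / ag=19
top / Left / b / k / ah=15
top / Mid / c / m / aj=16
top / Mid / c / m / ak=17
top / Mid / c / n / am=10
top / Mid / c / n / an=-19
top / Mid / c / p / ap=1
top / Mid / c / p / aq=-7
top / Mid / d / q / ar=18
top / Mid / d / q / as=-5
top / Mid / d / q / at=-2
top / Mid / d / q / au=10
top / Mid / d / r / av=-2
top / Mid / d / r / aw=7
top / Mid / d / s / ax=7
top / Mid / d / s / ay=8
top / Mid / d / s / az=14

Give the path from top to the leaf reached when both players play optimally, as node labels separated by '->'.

top -> Mid -> d -> r -> aw

e (Kira): max(0, -2) = 0
f (Kira): max(10, 20, -18) = 20
g (Kira): max(-16, 8, 9) = 9
a (Alice): min(0, 20, 9) = 0
h (Kira): max(-17, -16, 17) = 17
j (Kira): max(4, 18) = 18
k (Kira): max(19, 15) = 19
b (Alice): min(17, 18, 19) = 17
Left (Kira): max(0, 17) = 17
m (Kira): max(16, 17) = 17
n (Kira): max(10, -19) = 10
p (Kira): max(1, -7) = 1
c (Alice): min(17, 10, 1) = 1
q (Kira): max(18, -5, -2, 10) = 18
r (Kira): max(-2, 7) = 7
s (Kira): max(7, 8, 14) = 14
d (Alice): min(18, 7, 14) = 7
Mid (Kira): max(1, 7) = 7
top (Alice): min(17, 7) = 7
At top, Alice picks Mid (lowest: 7).
At Mid, Kira picks d (highest: 7).
At d, Alice picks r (lowest: 7).
At r, Kira picks aw (highest: 7).
Terminal value 7.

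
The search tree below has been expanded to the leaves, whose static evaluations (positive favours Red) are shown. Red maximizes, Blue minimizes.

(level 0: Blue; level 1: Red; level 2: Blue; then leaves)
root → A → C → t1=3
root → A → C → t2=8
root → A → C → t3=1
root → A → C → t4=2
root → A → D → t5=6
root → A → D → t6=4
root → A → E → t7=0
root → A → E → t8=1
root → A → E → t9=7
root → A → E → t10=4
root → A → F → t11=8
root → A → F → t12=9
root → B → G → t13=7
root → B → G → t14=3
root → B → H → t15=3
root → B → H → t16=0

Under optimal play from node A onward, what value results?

8

C (Blue): min(3, 8, 1, 2) = 1
D (Blue): min(6, 4) = 4
E (Blue): min(0, 1, 7, 4) = 0
F (Blue): min(8, 9) = 8
A (Red): max(1, 4, 0, 8) = 8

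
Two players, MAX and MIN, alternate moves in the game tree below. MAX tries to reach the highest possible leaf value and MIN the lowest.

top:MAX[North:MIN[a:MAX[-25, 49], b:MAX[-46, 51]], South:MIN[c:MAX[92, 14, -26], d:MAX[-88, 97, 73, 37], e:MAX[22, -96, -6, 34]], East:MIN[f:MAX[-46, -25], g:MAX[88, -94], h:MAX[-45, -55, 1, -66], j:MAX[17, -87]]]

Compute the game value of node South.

c (MAX): max(92, 14, -26) = 92
d (MAX): max(-88, 97, 73, 37) = 97
e (MAX): max(22, -96, -6, 34) = 34
South (MIN): min(92, 97, 34) = 34

34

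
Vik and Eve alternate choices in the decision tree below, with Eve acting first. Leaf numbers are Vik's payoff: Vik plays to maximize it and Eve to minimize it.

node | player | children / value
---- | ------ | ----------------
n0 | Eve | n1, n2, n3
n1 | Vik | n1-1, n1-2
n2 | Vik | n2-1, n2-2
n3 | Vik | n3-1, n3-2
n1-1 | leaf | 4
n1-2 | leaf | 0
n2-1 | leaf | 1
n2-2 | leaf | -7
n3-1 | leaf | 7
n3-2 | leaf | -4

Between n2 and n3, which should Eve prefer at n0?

n2 (Vik): max(1, -7) = 1
n3 (Vik): max(7, -4) = 7
Eve prefers the lower value; n2=1, n3=7. n2 is better since 1 < 7.

n2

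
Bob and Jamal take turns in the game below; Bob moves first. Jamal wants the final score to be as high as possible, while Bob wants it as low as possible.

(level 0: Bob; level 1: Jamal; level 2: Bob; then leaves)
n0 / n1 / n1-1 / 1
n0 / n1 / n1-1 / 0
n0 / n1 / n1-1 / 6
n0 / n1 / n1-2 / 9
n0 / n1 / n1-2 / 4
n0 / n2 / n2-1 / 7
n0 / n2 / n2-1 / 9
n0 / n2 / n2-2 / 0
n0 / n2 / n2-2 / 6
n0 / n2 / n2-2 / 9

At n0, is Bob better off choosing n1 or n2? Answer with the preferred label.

n1-1 (Bob): min(1, 0, 6) = 0
n1-2 (Bob): min(9, 4) = 4
n1 (Jamal): max(0, 4) = 4
n2-1 (Bob): min(7, 9) = 7
n2-2 (Bob): min(0, 6, 9) = 0
n2 (Jamal): max(7, 0) = 7
Bob prefers the lower value; n1=4, n2=7. n1 is better since 4 < 7.

n1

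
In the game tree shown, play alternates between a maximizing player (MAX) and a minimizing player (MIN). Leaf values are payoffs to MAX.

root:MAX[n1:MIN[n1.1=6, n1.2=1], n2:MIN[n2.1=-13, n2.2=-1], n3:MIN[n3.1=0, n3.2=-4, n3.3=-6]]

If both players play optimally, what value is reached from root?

1

n1 (MIN): min(6, 1) = 1
n2 (MIN): min(-13, -1) = -13
n3 (MIN): min(0, -4, -6) = -6
root (MAX): max(1, -13, -6) = 1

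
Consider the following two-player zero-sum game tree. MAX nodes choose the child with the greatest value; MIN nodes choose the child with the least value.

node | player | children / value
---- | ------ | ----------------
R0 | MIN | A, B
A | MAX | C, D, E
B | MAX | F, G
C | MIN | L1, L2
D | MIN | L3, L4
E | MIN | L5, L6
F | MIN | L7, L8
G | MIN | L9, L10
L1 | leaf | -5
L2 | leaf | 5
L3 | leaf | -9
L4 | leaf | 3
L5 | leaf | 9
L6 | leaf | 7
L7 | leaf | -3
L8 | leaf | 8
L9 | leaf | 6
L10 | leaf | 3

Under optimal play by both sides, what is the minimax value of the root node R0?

C (MIN): min(-5, 5) = -5
D (MIN): min(-9, 3) = -9
E (MIN): min(9, 7) = 7
A (MAX): max(-5, -9, 7) = 7
F (MIN): min(-3, 8) = -3
G (MIN): min(6, 3) = 3
B (MAX): max(-3, 3) = 3
R0 (MIN): min(7, 3) = 3

3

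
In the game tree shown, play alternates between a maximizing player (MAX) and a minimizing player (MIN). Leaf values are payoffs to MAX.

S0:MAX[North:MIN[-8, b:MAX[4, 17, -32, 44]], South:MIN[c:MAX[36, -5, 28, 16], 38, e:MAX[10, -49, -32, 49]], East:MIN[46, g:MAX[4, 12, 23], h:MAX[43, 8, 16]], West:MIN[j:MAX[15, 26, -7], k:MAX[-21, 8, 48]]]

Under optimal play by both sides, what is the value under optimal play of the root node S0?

36

b (MAX): max(4, 17, -32, 44) = 44
North (MIN): min(-8, 44) = -8
c (MAX): max(36, -5, 28, 16) = 36
e (MAX): max(10, -49, -32, 49) = 49
South (MIN): min(36, 38, 49) = 36
g (MAX): max(4, 12, 23) = 23
h (MAX): max(43, 8, 16) = 43
East (MIN): min(46, 23, 43) = 23
j (MAX): max(15, 26, -7) = 26
k (MAX): max(-21, 8, 48) = 48
West (MIN): min(26, 48) = 26
S0 (MAX): max(-8, 36, 23, 26) = 36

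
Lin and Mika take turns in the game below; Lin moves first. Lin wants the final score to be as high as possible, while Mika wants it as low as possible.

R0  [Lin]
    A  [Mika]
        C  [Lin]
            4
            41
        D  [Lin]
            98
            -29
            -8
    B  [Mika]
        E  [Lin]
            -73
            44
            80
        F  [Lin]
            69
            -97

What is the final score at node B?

69

E (Lin): max(-73, 44, 80) = 80
F (Lin): max(69, -97) = 69
B (Mika): min(80, 69) = 69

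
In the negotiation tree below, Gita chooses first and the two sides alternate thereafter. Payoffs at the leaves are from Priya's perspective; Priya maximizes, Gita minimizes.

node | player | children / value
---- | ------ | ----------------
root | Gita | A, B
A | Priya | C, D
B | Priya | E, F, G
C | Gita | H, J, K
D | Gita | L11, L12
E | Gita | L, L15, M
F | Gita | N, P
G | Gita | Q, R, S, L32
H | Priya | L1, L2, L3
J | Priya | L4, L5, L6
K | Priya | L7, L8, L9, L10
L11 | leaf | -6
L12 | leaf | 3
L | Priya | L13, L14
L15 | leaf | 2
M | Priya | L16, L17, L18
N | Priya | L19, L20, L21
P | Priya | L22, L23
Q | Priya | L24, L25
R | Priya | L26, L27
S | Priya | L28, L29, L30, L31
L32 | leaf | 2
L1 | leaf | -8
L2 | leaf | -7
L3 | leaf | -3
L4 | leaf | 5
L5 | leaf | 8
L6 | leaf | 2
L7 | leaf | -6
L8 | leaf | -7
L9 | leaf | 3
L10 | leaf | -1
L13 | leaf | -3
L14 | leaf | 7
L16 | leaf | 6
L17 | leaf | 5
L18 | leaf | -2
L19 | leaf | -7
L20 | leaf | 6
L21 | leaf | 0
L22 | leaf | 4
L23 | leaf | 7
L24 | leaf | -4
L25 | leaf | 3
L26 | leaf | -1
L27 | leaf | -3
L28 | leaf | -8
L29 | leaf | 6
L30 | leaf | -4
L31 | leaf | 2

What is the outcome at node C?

H (Priya): max(-8, -7, -3) = -3
J (Priya): max(5, 8, 2) = 8
K (Priya): max(-6, -7, 3, -1) = 3
C (Gita): min(-3, 8, 3) = -3

-3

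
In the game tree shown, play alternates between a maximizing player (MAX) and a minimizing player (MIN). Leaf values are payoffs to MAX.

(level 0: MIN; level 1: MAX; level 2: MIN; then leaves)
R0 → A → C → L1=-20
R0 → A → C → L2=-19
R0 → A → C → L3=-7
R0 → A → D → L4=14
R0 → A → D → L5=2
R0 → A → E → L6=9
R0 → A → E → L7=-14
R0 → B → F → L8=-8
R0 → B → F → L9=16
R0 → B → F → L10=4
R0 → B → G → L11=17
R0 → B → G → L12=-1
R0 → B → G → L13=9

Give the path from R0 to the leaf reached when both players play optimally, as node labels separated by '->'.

C (MIN): min(-20, -19, -7) = -20
D (MIN): min(14, 2) = 2
E (MIN): min(9, -14) = -14
A (MAX): max(-20, 2, -14) = 2
F (MIN): min(-8, 16, 4) = -8
G (MIN): min(17, -1, 9) = -1
B (MAX): max(-8, -1) = -1
R0 (MIN): min(2, -1) = -1
At R0, MIN picks B (lowest: -1).
At B, MAX picks G (highest: -1).
At G, MIN picks L12 (lowest: -1).
Terminal value -1.

R0 -> B -> G -> L12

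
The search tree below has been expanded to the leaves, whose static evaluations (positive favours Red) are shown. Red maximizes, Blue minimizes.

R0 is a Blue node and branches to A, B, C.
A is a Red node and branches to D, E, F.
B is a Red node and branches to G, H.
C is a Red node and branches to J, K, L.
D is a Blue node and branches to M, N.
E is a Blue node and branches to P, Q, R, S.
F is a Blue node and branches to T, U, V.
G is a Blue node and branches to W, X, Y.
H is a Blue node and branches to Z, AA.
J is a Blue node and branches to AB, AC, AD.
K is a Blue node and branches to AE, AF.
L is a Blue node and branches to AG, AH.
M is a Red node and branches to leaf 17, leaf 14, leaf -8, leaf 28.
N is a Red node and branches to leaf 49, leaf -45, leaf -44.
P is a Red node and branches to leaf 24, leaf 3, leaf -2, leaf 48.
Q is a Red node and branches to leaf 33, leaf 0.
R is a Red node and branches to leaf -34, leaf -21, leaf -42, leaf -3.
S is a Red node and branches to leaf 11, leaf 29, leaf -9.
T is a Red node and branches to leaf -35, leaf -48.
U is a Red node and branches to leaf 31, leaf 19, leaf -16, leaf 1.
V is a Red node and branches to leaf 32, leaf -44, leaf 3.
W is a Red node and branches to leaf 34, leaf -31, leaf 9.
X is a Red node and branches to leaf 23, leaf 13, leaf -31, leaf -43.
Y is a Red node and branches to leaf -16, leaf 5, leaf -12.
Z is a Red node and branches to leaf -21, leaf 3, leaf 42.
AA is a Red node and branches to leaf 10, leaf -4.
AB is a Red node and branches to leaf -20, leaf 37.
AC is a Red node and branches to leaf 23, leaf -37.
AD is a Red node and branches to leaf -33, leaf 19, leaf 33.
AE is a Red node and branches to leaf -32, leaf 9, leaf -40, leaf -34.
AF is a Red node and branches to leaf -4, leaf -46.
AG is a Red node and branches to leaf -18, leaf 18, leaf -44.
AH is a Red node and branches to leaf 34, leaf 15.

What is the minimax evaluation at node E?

P (Red): max(24, 3, -2, 48) = 48
Q (Red): max(33, 0) = 33
R (Red): max(-34, -21, -42, -3) = -3
S (Red): max(11, 29, -9) = 29
E (Blue): min(48, 33, -3, 29) = -3

-3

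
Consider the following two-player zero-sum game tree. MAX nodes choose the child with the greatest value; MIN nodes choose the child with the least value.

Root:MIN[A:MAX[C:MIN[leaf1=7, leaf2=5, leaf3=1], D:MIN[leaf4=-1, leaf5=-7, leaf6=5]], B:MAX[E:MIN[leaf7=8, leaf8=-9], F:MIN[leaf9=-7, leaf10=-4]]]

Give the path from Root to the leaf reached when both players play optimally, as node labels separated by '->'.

C (MIN): min(7, 5, 1) = 1
D (MIN): min(-1, -7, 5) = -7
A (MAX): max(1, -7) = 1
E (MIN): min(8, -9) = -9
F (MIN): min(-7, -4) = -7
B (MAX): max(-9, -7) = -7
Root (MIN): min(1, -7) = -7
At Root, MIN picks B (lowest: -7).
At B, MAX picks F (highest: -7).
At F, MIN picks leaf9 (lowest: -7).
Terminal value -7.

Root -> B -> F -> leaf9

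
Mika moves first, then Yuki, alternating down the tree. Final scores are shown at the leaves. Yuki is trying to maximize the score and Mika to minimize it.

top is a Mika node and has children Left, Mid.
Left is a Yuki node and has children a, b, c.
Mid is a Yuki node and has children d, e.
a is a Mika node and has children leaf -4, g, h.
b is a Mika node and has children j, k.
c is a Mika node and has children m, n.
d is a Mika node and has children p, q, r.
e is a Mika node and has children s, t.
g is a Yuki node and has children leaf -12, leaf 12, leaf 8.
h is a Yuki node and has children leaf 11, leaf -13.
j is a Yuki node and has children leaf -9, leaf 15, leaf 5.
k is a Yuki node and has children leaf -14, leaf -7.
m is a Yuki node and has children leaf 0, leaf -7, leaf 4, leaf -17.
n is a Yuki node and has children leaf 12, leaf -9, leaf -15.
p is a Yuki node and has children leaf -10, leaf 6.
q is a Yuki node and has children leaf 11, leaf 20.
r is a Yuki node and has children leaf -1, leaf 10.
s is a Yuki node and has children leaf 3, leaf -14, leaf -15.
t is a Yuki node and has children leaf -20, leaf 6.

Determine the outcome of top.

4

g (Yuki): max(-12, 12, 8) = 12
h (Yuki): max(11, -13) = 11
a (Mika): min(-4, 12, 11) = -4
j (Yuki): max(-9, 15, 5) = 15
k (Yuki): max(-14, -7) = -7
b (Mika): min(15, -7) = -7
m (Yuki): max(0, -7, 4, -17) = 4
n (Yuki): max(12, -9, -15) = 12
c (Mika): min(4, 12) = 4
Left (Yuki): max(-4, -7, 4) = 4
p (Yuki): max(-10, 6) = 6
q (Yuki): max(11, 20) = 20
r (Yuki): max(-1, 10) = 10
d (Mika): min(6, 20, 10) = 6
s (Yuki): max(3, -14, -15) = 3
t (Yuki): max(-20, 6) = 6
e (Mika): min(3, 6) = 3
Mid (Yuki): max(6, 3) = 6
top (Mika): min(4, 6) = 4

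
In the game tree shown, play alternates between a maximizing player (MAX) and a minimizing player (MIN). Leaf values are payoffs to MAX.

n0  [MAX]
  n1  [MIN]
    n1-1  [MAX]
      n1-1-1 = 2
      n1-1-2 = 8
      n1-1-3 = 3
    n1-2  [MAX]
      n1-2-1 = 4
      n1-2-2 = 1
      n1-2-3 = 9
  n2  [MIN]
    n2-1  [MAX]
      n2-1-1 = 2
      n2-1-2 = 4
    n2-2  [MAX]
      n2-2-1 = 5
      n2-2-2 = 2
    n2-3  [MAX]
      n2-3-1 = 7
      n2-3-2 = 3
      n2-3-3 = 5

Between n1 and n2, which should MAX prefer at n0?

n1-1 (MAX): max(2, 8, 3) = 8
n1-2 (MAX): max(4, 1, 9) = 9
n1 (MIN): min(8, 9) = 8
n2-1 (MAX): max(2, 4) = 4
n2-2 (MAX): max(5, 2) = 5
n2-3 (MAX): max(7, 3, 5) = 7
n2 (MIN): min(4, 5, 7) = 4
MAX prefers the higher value; n1=8, n2=4. n1 is better since 8 > 4.

n1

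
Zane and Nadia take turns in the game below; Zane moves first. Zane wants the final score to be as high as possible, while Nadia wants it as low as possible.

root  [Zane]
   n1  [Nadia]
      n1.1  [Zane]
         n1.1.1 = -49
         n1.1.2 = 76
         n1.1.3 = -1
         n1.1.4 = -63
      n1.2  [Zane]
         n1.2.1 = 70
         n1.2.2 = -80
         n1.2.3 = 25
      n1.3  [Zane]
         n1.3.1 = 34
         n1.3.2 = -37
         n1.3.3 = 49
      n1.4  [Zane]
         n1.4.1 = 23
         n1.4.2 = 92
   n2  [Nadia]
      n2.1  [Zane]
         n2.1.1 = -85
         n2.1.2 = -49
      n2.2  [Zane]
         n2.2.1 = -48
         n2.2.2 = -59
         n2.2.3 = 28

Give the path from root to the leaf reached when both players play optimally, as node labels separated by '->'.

root -> n1 -> n1.3 -> n1.3.3

n1.1 (Zane): max(-49, 76, -1, -63) = 76
n1.2 (Zane): max(70, -80, 25) = 70
n1.3 (Zane): max(34, -37, 49) = 49
n1.4 (Zane): max(23, 92) = 92
n1 (Nadia): min(76, 70, 49, 92) = 49
n2.1 (Zane): max(-85, -49) = -49
n2.2 (Zane): max(-48, -59, 28) = 28
n2 (Nadia): min(-49, 28) = -49
root (Zane): max(49, -49) = 49
At root, Zane picks n1 (highest: 49).
At n1, Nadia picks n1.3 (lowest: 49).
At n1.3, Zane picks n1.3.3 (highest: 49).
Terminal value 49.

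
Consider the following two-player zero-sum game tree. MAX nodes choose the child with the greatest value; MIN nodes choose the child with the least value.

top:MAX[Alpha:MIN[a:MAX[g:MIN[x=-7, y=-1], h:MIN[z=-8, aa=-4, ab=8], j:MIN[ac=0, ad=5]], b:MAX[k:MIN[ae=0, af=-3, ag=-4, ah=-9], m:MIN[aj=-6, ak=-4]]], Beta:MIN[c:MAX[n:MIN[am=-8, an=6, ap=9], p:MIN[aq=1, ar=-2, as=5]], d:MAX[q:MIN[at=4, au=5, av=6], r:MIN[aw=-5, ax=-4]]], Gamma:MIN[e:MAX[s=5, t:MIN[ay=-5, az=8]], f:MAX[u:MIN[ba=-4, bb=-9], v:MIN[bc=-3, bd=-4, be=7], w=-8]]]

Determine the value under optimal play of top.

-2

g (MIN): min(-7, -1) = -7
h (MIN): min(-8, -4, 8) = -8
j (MIN): min(0, 5) = 0
a (MAX): max(-7, -8, 0) = 0
k (MIN): min(0, -3, -4, -9) = -9
m (MIN): min(-6, -4) = -6
b (MAX): max(-9, -6) = -6
Alpha (MIN): min(0, -6) = -6
n (MIN): min(-8, 6, 9) = -8
p (MIN): min(1, -2, 5) = -2
c (MAX): max(-8, -2) = -2
q (MIN): min(4, 5, 6) = 4
r (MIN): min(-5, -4) = -5
d (MAX): max(4, -5) = 4
Beta (MIN): min(-2, 4) = -2
t (MIN): min(-5, 8) = -5
e (MAX): max(5, -5) = 5
u (MIN): min(-4, -9) = -9
v (MIN): min(-3, -4, 7) = -4
f (MAX): max(-9, -4, -8) = -4
Gamma (MIN): min(5, -4) = -4
top (MAX): max(-6, -2, -4) = -2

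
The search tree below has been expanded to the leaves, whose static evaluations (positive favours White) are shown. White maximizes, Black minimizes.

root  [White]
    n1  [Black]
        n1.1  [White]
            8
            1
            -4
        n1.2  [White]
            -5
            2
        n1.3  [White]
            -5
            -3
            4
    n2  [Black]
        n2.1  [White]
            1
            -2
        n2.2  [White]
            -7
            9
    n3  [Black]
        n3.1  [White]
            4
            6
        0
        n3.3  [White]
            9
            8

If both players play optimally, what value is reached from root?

2

n1.1 (White): max(8, 1, -4) = 8
n1.2 (White): max(-5, 2) = 2
n1.3 (White): max(-5, -3, 4) = 4
n1 (Black): min(8, 2, 4) = 2
n2.1 (White): max(1, -2) = 1
n2.2 (White): max(-7, 9) = 9
n2 (Black): min(1, 9) = 1
n3.1 (White): max(4, 6) = 6
n3.3 (White): max(9, 8) = 9
n3 (Black): min(6, 0, 9) = 0
root (White): max(2, 1, 0) = 2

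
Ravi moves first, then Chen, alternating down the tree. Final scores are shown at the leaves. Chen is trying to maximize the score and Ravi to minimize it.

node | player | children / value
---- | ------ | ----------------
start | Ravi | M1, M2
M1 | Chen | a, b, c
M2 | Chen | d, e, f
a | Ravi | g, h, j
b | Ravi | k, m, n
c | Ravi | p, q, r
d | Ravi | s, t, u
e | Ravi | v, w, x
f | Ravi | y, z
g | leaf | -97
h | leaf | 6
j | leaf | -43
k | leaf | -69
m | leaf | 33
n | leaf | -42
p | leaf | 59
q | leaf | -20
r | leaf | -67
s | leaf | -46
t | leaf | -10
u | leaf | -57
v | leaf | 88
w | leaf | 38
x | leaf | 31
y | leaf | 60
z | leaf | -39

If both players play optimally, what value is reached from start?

a (Ravi): min(-97, 6, -43) = -97
b (Ravi): min(-69, 33, -42) = -69
c (Ravi): min(59, -20, -67) = -67
M1 (Chen): max(-97, -69, -67) = -67
d (Ravi): min(-46, -10, -57) = -57
e (Ravi): min(88, 38, 31) = 31
f (Ravi): min(60, -39) = -39
M2 (Chen): max(-57, 31, -39) = 31
start (Ravi): min(-67, 31) = -67

-67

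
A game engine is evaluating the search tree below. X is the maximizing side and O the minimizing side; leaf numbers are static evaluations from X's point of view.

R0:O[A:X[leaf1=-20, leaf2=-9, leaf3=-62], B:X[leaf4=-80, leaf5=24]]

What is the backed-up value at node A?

A (X): max(-20, -9, -62) = -9

-9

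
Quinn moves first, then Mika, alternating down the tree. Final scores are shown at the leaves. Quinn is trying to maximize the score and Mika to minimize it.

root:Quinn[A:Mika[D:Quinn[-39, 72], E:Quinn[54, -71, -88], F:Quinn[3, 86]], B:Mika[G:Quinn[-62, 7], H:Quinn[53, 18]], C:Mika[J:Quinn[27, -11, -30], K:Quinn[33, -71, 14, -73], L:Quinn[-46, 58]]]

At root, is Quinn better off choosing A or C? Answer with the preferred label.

A

D (Quinn): max(-39, 72) = 72
E (Quinn): max(54, -71, -88) = 54
F (Quinn): max(3, 86) = 86
A (Mika): min(72, 54, 86) = 54
J (Quinn): max(27, -11, -30) = 27
K (Quinn): max(33, -71, 14, -73) = 33
L (Quinn): max(-46, 58) = 58
C (Mika): min(27, 33, 58) = 27
Quinn prefers the higher value; A=54, C=27. A is better since 54 > 27.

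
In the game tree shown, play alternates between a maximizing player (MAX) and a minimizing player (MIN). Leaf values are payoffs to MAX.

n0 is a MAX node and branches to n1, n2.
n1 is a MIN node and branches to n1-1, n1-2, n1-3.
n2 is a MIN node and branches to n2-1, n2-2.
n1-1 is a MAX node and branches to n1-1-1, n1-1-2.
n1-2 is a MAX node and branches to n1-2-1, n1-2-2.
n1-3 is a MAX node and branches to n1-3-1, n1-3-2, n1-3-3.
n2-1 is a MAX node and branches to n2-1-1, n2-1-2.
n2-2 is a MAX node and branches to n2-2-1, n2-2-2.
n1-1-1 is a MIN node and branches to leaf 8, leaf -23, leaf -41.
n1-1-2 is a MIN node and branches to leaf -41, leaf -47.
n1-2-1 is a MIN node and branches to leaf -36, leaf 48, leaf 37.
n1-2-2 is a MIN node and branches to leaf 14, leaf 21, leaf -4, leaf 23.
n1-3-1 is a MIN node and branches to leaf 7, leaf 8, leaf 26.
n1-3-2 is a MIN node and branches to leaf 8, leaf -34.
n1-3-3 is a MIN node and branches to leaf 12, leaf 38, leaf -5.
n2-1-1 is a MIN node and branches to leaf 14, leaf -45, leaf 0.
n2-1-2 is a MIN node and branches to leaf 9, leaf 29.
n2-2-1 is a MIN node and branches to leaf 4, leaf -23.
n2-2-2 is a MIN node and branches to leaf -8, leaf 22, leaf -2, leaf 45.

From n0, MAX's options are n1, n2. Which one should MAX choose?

n1-1-1 (MIN): min(8, -23, -41) = -41
n1-1-2 (MIN): min(-41, -47) = -47
n1-1 (MAX): max(-41, -47) = -41
n1-2-1 (MIN): min(-36, 48, 37) = -36
n1-2-2 (MIN): min(14, 21, -4, 23) = -4
n1-2 (MAX): max(-36, -4) = -4
n1-3-1 (MIN): min(7, 8, 26) = 7
n1-3-2 (MIN): min(8, -34) = -34
n1-3-3 (MIN): min(12, 38, -5) = -5
n1-3 (MAX): max(7, -34, -5) = 7
n1 (MIN): min(-41, -4, 7) = -41
n2-1-1 (MIN): min(14, -45, 0) = -45
n2-1-2 (MIN): min(9, 29) = 9
n2-1 (MAX): max(-45, 9) = 9
n2-2-1 (MIN): min(4, -23) = -23
n2-2-2 (MIN): min(-8, 22, -2, 45) = -8
n2-2 (MAX): max(-23, -8) = -8
n2 (MIN): min(9, -8) = -8
n0 (MAX): max(-41, -8) = -8
MAX at n0 wants the highest of {n1=-41, n2=-8}, so chooses n2.

n2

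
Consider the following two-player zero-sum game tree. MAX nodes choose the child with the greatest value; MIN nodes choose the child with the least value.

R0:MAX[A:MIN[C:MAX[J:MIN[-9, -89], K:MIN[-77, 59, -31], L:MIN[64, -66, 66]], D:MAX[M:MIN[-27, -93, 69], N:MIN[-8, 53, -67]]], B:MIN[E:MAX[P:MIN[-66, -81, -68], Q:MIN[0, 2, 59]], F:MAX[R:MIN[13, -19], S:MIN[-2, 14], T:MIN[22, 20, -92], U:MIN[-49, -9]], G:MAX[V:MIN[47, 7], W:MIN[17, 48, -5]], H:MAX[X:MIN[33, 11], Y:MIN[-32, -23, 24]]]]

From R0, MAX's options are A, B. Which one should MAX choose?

B

J (MIN): min(-9, -89) = -89
K (MIN): min(-77, 59, -31) = -77
L (MIN): min(64, -66, 66) = -66
C (MAX): max(-89, -77, -66) = -66
M (MIN): min(-27, -93, 69) = -93
N (MIN): min(-8, 53, -67) = -67
D (MAX): max(-93, -67) = -67
A (MIN): min(-66, -67) = -67
P (MIN): min(-66, -81, -68) = -81
Q (MIN): min(0, 2, 59) = 0
E (MAX): max(-81, 0) = 0
R (MIN): min(13, -19) = -19
S (MIN): min(-2, 14) = -2
T (MIN): min(22, 20, -92) = -92
U (MIN): min(-49, -9) = -49
F (MAX): max(-19, -2, -92, -49) = -2
V (MIN): min(47, 7) = 7
W (MIN): min(17, 48, -5) = -5
G (MAX): max(7, -5) = 7
X (MIN): min(33, 11) = 11
Y (MIN): min(-32, -23, 24) = -32
H (MAX): max(11, -32) = 11
B (MIN): min(0, -2, 7, 11) = -2
R0 (MAX): max(-67, -2) = -2
MAX at R0 wants the highest of {A=-67, B=-2}, so chooses B.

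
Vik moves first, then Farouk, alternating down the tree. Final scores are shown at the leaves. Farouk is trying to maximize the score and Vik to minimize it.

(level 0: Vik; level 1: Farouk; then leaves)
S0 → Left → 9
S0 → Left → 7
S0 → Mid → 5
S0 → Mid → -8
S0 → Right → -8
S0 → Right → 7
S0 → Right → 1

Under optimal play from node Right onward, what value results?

Right (Farouk): max(-8, 7, 1) = 7

7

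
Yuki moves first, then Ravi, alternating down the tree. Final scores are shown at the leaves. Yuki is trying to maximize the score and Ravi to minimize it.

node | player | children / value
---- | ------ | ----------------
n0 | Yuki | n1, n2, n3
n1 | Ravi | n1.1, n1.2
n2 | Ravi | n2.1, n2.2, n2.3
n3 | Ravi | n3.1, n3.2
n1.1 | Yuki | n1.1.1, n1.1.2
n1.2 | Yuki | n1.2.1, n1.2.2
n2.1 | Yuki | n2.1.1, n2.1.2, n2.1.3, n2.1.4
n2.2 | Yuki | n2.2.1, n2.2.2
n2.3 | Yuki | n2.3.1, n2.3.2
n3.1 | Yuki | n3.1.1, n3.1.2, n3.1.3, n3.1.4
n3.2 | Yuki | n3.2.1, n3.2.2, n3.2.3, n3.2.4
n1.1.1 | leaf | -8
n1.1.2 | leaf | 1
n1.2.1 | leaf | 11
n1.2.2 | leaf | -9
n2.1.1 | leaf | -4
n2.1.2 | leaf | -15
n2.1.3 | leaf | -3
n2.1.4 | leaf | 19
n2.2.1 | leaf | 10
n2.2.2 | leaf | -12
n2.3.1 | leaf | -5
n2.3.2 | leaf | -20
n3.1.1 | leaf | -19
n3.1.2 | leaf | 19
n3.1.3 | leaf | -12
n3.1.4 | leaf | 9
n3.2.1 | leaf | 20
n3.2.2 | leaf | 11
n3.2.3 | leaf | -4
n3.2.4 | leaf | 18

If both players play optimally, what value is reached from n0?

n1.1 (Yuki): max(-8, 1) = 1
n1.2 (Yuki): max(11, -9) = 11
n1 (Ravi): min(1, 11) = 1
n2.1 (Yuki): max(-4, -15, -3, 19) = 19
n2.2 (Yuki): max(10, -12) = 10
n2.3 (Yuki): max(-5, -20) = -5
n2 (Ravi): min(19, 10, -5) = -5
n3.1 (Yuki): max(-19, 19, -12, 9) = 19
n3.2 (Yuki): max(20, 11, -4, 18) = 20
n3 (Ravi): min(19, 20) = 19
n0 (Yuki): max(1, -5, 19) = 19

19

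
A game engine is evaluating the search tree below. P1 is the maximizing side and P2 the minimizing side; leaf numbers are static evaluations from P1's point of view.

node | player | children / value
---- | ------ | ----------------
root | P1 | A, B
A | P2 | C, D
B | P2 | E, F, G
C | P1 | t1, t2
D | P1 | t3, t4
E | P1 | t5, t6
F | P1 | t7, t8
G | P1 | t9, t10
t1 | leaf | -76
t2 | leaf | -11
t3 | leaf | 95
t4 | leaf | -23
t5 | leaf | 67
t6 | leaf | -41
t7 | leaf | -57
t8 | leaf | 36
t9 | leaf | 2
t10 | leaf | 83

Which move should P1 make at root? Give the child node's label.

C (P1): max(-76, -11) = -11
D (P1): max(95, -23) = 95
A (P2): min(-11, 95) = -11
E (P1): max(67, -41) = 67
F (P1): max(-57, 36) = 36
G (P1): max(2, 83) = 83
B (P2): min(67, 36, 83) = 36
root (P1): max(-11, 36) = 36
P1 at root wants the highest of {A=-11, B=36}, so chooses B.

B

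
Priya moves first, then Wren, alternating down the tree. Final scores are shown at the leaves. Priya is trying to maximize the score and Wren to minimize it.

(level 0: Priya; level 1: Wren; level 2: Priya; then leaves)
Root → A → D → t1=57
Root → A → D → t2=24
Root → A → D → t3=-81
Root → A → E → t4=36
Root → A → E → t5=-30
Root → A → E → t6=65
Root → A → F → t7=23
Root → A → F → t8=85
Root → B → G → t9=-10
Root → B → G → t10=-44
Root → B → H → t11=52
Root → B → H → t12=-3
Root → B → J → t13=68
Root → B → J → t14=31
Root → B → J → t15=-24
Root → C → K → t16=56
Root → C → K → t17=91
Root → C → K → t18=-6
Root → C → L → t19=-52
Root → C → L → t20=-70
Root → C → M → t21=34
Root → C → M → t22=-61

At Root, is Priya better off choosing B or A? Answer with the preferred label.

G (Priya): max(-10, -44) = -10
H (Priya): max(52, -3) = 52
J (Priya): max(68, 31, -24) = 68
B (Wren): min(-10, 52, 68) = -10
D (Priya): max(57, 24, -81) = 57
E (Priya): max(36, -30, 65) = 65
F (Priya): max(23, 85) = 85
A (Wren): min(57, 65, 85) = 57
Priya prefers the higher value; B=-10, A=57. A is better since 57 > -10.

A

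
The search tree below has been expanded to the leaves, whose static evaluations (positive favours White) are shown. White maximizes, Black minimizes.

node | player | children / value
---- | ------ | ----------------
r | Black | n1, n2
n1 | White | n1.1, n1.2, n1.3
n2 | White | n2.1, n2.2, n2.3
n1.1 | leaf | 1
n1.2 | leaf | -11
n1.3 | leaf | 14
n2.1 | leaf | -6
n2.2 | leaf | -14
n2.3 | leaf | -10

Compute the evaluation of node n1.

n1 (White): max(1, -11, 14) = 14

14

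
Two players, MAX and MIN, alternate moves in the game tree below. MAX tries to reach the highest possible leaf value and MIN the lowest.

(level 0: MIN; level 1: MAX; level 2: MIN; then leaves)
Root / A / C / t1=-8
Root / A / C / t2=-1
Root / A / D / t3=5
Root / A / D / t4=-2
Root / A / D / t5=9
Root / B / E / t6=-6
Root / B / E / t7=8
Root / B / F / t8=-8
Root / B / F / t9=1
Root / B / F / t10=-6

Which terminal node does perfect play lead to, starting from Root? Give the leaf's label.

t6

C (MIN): min(-8, -1) = -8
D (MIN): min(5, -2, 9) = -2
A (MAX): max(-8, -2) = -2
E (MIN): min(-6, 8) = -6
F (MIN): min(-8, 1, -6) = -8
B (MAX): max(-6, -8) = -6
Root (MIN): min(-2, -6) = -6
At Root, MIN picks B (lowest: -6).
At B, MAX picks E (highest: -6).
At E, MIN picks t6 (lowest: -6).
Terminal value -6.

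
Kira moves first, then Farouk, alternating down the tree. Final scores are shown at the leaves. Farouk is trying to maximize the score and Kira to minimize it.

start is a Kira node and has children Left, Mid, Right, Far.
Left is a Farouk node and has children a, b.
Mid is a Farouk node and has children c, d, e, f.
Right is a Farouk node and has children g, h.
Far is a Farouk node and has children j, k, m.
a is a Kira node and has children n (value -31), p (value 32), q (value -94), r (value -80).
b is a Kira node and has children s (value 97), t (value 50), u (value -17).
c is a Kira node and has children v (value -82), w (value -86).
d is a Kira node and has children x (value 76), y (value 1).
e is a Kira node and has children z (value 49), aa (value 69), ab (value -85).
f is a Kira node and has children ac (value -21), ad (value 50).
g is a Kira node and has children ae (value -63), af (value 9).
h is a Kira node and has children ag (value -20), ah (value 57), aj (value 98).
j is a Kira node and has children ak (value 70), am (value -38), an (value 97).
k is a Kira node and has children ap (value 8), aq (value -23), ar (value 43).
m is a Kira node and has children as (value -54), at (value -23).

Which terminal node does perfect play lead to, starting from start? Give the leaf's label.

aq

a (Kira): min(-31, 32, -94, -80) = -94
b (Kira): min(97, 50, -17) = -17
Left (Farouk): max(-94, -17) = -17
c (Kira): min(-82, -86) = -86
d (Kira): min(76, 1) = 1
e (Kira): min(49, 69, -85) = -85
f (Kira): min(-21, 50) = -21
Mid (Farouk): max(-86, 1, -85, -21) = 1
g (Kira): min(-63, 9) = -63
h (Kira): min(-20, 57, 98) = -20
Right (Farouk): max(-63, -20) = -20
j (Kira): min(70, -38, 97) = -38
k (Kira): min(8, -23, 43) = -23
m (Kira): min(-54, -23) = -54
Far (Farouk): max(-38, -23, -54) = -23
start (Kira): min(-17, 1, -20, -23) = -23
At start, Kira picks Far (lowest: -23).
At Far, Farouk picks k (highest: -23).
At k, Kira picks aq (lowest: -23).
Terminal value -23.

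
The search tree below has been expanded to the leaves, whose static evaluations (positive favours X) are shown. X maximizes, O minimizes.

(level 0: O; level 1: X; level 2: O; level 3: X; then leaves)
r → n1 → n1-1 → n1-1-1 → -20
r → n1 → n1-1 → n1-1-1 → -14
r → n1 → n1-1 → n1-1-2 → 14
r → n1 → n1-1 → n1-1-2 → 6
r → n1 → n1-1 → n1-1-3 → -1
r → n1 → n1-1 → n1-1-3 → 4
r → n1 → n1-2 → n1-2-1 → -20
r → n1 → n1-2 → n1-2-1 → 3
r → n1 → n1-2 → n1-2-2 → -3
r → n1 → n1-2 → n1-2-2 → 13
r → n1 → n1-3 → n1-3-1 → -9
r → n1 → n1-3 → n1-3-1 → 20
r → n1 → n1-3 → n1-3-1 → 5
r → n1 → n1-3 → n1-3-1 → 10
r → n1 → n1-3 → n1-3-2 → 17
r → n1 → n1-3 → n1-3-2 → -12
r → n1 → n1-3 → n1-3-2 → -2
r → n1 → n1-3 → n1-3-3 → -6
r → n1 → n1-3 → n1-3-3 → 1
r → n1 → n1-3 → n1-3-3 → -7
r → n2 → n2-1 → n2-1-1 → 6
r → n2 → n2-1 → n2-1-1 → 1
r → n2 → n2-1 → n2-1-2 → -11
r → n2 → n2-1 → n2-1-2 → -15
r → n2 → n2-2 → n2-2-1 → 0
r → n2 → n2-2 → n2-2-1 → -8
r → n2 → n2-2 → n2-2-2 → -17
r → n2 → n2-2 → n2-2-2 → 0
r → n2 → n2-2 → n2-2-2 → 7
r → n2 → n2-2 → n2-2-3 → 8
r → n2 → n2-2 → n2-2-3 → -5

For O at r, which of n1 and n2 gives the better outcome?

n1-1-1 (X): max(-20, -14) = -14
n1-1-2 (X): max(14, 6) = 14
n1-1-3 (X): max(-1, 4) = 4
n1-1 (O): min(-14, 14, 4) = -14
n1-2-1 (X): max(-20, 3) = 3
n1-2-2 (X): max(-3, 13) = 13
n1-2 (O): min(3, 13) = 3
n1-3-1 (X): max(-9, 20, 5, 10) = 20
n1-3-2 (X): max(17, -12, -2) = 17
n1-3-3 (X): max(-6, 1, -7) = 1
n1-3 (O): min(20, 17, 1) = 1
n1 (X): max(-14, 3, 1) = 3
n2-1-1 (X): max(6, 1) = 6
n2-1-2 (X): max(-11, -15) = -11
n2-1 (O): min(6, -11) = -11
n2-2-1 (X): max(0, -8) = 0
n2-2-2 (X): max(-17, 0, 7) = 7
n2-2-3 (X): max(8, -5) = 8
n2-2 (O): min(0, 7, 8) = 0
n2 (X): max(-11, 0) = 0
O prefers the lower value; n1=3, n2=0. n2 is better since 0 < 3.

n2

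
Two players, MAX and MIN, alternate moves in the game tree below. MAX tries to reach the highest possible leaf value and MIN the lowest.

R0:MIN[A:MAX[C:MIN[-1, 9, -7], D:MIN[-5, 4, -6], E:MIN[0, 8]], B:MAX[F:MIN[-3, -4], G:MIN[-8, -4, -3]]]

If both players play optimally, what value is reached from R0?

-4

C (MIN): min(-1, 9, -7) = -7
D (MIN): min(-5, 4, -6) = -6
E (MIN): min(0, 8) = 0
A (MAX): max(-7, -6, 0) = 0
F (MIN): min(-3, -4) = -4
G (MIN): min(-8, -4, -3) = -8
B (MAX): max(-4, -8) = -4
R0 (MIN): min(0, -4) = -4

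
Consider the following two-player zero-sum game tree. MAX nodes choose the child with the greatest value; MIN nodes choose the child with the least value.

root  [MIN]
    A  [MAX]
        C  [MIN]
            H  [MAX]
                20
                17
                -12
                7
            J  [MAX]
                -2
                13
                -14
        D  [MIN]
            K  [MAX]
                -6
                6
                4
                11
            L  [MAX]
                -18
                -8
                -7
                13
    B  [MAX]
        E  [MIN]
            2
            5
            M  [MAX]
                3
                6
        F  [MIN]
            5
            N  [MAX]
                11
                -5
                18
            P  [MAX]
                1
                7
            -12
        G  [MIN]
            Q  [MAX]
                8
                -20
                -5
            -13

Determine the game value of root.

2

H (MAX): max(20, 17, -12, 7) = 20
J (MAX): max(-2, 13, -14) = 13
C (MIN): min(20, 13) = 13
K (MAX): max(-6, 6, 4, 11) = 11
L (MAX): max(-18, -8, -7, 13) = 13
D (MIN): min(11, 13) = 11
A (MAX): max(13, 11) = 13
M (MAX): max(3, 6) = 6
E (MIN): min(2, 5, 6) = 2
N (MAX): max(11, -5, 18) = 18
P (MAX): max(1, 7) = 7
F (MIN): min(5, 18, 7, -12) = -12
Q (MAX): max(8, -20, -5) = 8
G (MIN): min(8, -13) = -13
B (MAX): max(2, -12, -13) = 2
root (MIN): min(13, 2) = 2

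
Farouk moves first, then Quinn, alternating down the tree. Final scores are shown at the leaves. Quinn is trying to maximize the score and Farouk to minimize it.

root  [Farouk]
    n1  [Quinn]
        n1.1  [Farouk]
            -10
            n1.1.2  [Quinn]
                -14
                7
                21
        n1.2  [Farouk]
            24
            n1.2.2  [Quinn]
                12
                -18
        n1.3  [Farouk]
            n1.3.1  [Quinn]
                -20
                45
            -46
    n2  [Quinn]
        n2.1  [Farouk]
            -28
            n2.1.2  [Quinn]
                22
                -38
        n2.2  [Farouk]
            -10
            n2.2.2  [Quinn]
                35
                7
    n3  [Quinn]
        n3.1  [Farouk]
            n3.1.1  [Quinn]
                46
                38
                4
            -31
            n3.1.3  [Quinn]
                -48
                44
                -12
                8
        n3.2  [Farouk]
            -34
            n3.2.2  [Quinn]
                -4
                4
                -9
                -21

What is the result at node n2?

n2.1.2 (Quinn): max(22, -38) = 22
n2.1 (Farouk): min(-28, 22) = -28
n2.2.2 (Quinn): max(35, 7) = 35
n2.2 (Farouk): min(-10, 35) = -10
n2 (Quinn): max(-28, -10) = -10

-10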